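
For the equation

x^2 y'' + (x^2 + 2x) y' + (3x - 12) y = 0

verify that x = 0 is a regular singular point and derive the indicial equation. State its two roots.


Divide by x^2 to reach normal form y'' + P_1(x) y' + P_2(x) y = 0 with P_1(x) = 1 + 2/x and P_2(x) = 3/x - 12/x^2.
x = 0 is a singular point because the y'-coefficient 1 + 2/x has a pole at x = 0 and the y-coefficient 3/x - 12/x^2 has a pole at x = 0.
It is a regular singular point because x P_1(x) = p(x) = x + 2 and x^2 P_2(x) = q(x) = 3x - 12 are polynomials, hence analytic at x = 0.
p(0) = 2,  q(0) = -12.
Indicial equation: r(r-1) + p(0) r + q(0) = 0, i.e. r^2 + (p(0) - 1) r + q(0) = 0, i.e. r^2 + 1 r - 12 = 0.
Discriminant: (1)^2 - 4(-12) = 49, so r = (-1 ± 7)/2.
Solving: r_1 = 3, r_2 = -4.

indicial: r^2 + 1 r - 12 = 0; roots r_1 = 3, r_2 = -4


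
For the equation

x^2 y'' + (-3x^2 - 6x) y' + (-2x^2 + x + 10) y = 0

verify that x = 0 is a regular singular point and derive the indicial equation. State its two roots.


Divide by x^2 to reach normal form y'' + P_1(x) y' + P_2(x) y = 0 with P_1(x) = -3 - 6/x and P_2(x) = -2 + 1/x + 10/x^2.
x = 0 is a singular point because the y'-coefficient -3 - 6/x has a pole at x = 0 and the y-coefficient -2 + 1/x + 10/x^2 has a pole at x = 0.
It is a regular singular point because x P_1(x) = p(x) = -3x - 6 and x^2 P_2(x) = q(x) = -2x^2 + x + 10 are polynomials, hence analytic at x = 0.
p(0) = -6,  q(0) = 10.
Indicial equation: r(r-1) + p(0) r + q(0) = 0, i.e. r^2 + (p(0) - 1) r + q(0) = 0, i.e. r^2 - 7 r + 10 = 0.
Discriminant: (-7)^2 - 4(10) = 9, so r = (7 ± 3)/2.
Solving: r_1 = 5, r_2 = 2.

indicial: r^2 - 7 r + 10 = 0; roots r_1 = 5, r_2 = 2


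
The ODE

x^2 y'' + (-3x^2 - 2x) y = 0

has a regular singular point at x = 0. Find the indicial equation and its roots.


Divide by x^2 to reach normal form y'' + P_1(x) y' + P_2(x) y = 0 with P_1(x) = 0 and P_2(x) = -3 - 2/x.
x = 0 is a singular point because the y-coefficient -3 - 2/x has a pole at x = 0.
It is a regular singular point because x P_1(x) = p(x) = 0 and x^2 P_2(x) = q(x) = -3x^2 - 2x are polynomials, hence analytic at x = 0.
p(0) = 0,  q(0) = 0.
Indicial equation: r(r-1) + p(0) r + q(0) = 0, i.e. r^2 + (p(0) - 1) r + q(0) = 0, i.e. r^2 - 1 r = 0.
Discriminant: (-1)^2 - 4(0) = 1, so r = (1 ± 1)/2.
Solving: r_1 = 1, r_2 = 0.

indicial: r^2 - 1 r = 0; roots r_1 = 1, r_2 = 0


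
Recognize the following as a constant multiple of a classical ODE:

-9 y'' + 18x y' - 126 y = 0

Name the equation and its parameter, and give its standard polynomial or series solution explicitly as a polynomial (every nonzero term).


All three coefficients share the factor -9; dividing through by -9 gives  y'' - 2x y' + 14 y = 0.
This matches the Hermite equation y'' - 2x y' + 2n y = 0 with 2n = 14, so n = 7; the polynomial solution is H_7(x).
With y = sum_k a_k x^k, matching x^k gives (k+2)(k+1) a_{k+2} = 2(k - n) a_k = 2(k - 7) a_k. The right side vanishes at k = 7, so the series with the parity of 7 terminates at degree 7.
Standard normalization: leading coefficient of H_n is 2^n, so a_7 = 2^7 = 128. Work downward with a_k = (k+1)(k+2) a_{k+2} / (2(k - n)):
  a_5 = (6)(7)(128) / (2(5 - 7)) = 5376/(-4) = -1344
  a_3 = (4)(5)(-1344) / (2(3 - 7)) = -26880/(-8) = 3360
  a_1 = (2)(3)(3360) / (2(1 - 7)) = 20160/(-12) = -1680
Hence H_7(x) = 128 x^7 - 1344 x^5 + 3360 x^3 - 1680 x.

H_7(x); series = 128 x^7 - 1344 x^5 + 3360 x^3 - 1680 x


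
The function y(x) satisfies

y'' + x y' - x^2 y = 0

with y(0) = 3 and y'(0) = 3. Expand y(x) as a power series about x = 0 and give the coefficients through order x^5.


Ansatz: y(x) = sum_{n>=0} a_n x^n, so y'(x) = sum_{n>=1} n a_n x^(n-1) and y''(x) = sum_{n>=2} n(n-1) a_n x^(n-2).
Substitute into P(x) y'' + Q(x) y' + R(x) y = 0 with P(x) = 1, Q(x) = x, R(x) = -x^2, and match powers of x.
Initial conditions: a_0 = 3, a_1 = 3.
Setting the coefficient of each power of x to zero and solving order by order (substituting the coefficients already found):
  x^0: 2 a_2 = 0  ->  a_2 = 0
  x^1: 6 a_3 + a_1 = 0  ->  6 a_3 = -a_1 = -3  ->  a_3 = -1/2
  x^2: 12 a_4 + 2 a_2 - a_0 = 0  ->  12 a_4 = -2 a_2 + a_0 = 3  ->  a_4 = 1/4
  x^3: 20 a_5 + 3 a_3 - a_1 = 0  ->  20 a_5 = -3 a_3 + a_1 = 9/2  ->  a_5 = 9/40
Truncated series: y(x) = 3 + 3 x - (1/2) x^3 + (1/4) x^4 + (9/40) x^5 + O(x^6).

a_0 = 3; a_1 = 3; a_2 = 0; a_3 = -1/2; a_4 = 1/4; a_5 = 9/40


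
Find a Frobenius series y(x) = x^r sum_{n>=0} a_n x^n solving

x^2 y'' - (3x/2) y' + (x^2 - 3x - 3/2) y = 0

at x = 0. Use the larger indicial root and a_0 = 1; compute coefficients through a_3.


Write in Frobenius form y'' + (p(x)/x) y' + (q(x)/x^2) y = 0:
  p(x) = -3/2,  q(x) = x^2 - 3x - 3/2.
Indicial equation: r(r-1) + (-3/2) r + (-3/2) = 0 -> roots r_1 = 3, r_2 = -1/2.
Take r = r_1 = 3. Let y(x) = x^r sum_{n>=0} a_n x^n with a_0 = 1.
Substitute y = x^r sum a_n x^n and match x^{r+n}. The recurrence is
  D(n) a_n - 3 a_{n-1} + 1 a_{n-2} = 0,  where D(n) = (r+n)(r+n-1) + (-3/2)(r+n) + (-3/2).
  a_n = [3 a_{n-1} - 1 a_{n-2}] / D(n).
Since the indicial polynomial factors as (r - r_1)(r - r_2), D(n) = (r_1 + n - r_1)(r_1 + n - r_2) = n(n + 7/2).
Evaluating step by step (a_0 = 1):
  n = 1: D(1) = 1(1 + 7/2) = 9/2; numerator = 3(1) = 3; a_1 = (3)/(9/2) = 2/3
  n = 2: D(2) = 2(2 + 7/2) = 11; numerator = 3(2/3) - 1(1) = 1; a_2 = (1)/(11) = 1/11
  n = 3: D(3) = 3(3 + 7/2) = 39/2; numerator = 3(1/11) - 1(2/3) = -13/33; a_3 = (-13/33)/(39/2) = -2/99

r = 3; a_0 = 1; a_1 = 2/3; a_2 = 1/11; a_3 = -2/99


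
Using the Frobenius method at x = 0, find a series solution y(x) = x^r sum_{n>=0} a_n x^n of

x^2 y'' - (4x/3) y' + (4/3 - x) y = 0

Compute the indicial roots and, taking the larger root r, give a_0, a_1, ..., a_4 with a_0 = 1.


Write in Frobenius form y'' + (p(x)/x) y' + (q(x)/x^2) y = 0:
  p(x) = -4/3,  q(x) = 4/3 - x.
Indicial equation: r(r-1) + (-4/3) r + (4/3) = 0 -> roots r_1 = 4/3, r_2 = 1.
Take r = r_1 = 4/3. Let y(x) = x^r sum_{n>=0} a_n x^n with a_0 = 1.
Substitute y = x^r sum a_n x^n and match x^{r+n}. The recurrence is
  D(n) a_n - 1 a_{n-1} = 0,  where D(n) = (r+n)(r+n-1) + (-4/3)(r+n) + (4/3).
  a_n = 1 / D(n) * a_{n-1}.
Since the indicial polynomial factors as (r - r_1)(r - r_2), D(n) = (r_1 + n - r_1)(r_1 + n - r_2) = n(n + 1/3).
Evaluating step by step (a_0 = 1):
  n = 1: D(1) = 1(1 + 1/3) = 4/3; numerator = 1(1) = 1; a_1 = (1)/(4/3) = 3/4
  n = 2: D(2) = 2(2 + 1/3) = 14/3; numerator = 1(3/4) = 3/4; a_2 = (3/4)/(14/3) = 9/56
  n = 3: D(3) = 3(3 + 1/3) = 10; numerator = 1(9/56) = 9/56; a_3 = (9/56)/(10) = 9/560
  n = 4: D(4) = 4(4 + 1/3) = 52/3; numerator = 1(9/560) = 9/560; a_4 = (9/560)/(52/3) = 27/29120

r = 4/3; a_0 = 1; a_1 = 3/4; a_2 = 9/56; a_3 = 9/560; a_4 = 27/29120


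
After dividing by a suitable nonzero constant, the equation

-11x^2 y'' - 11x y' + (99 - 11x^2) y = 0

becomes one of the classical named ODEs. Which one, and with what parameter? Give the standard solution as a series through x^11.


All three coefficients share the factor -11; dividing through by -11 gives  x^2 y'' + x y' + (x^2 - 9) y = 0.
This matches the Bessel equation x^2 y'' + x y' + (x^2 - nu^2) y = 0 with nu^2 = 9, so nu = 3; the solution bounded at x = 0 is J_3(x).
Frobenius at x = 0: indicial roots ±nu; for r = nu the recurrence k(k + 2nu) c_k = -c_{k-2} gives the standard series J_nu(x) = sum_{k>=0} (-1)^k / (k! (k+nu)!) (x/2)^(2k+nu). Evaluate the first 5 terms:
  k = 0: (-1)^0 / (0! * 3! * 2^3) x^3 = 1/(1*6*8) x^3 = (1/48) x^3
  k = 1: (-1)^1 / (1! * 4! * 2^5) x^5 = -1/(1*24*32) x^5 = (-1/768) x^5
  k = 2: (-1)^2 / (2! * 5! * 2^7) x^7 = 1/(2*120*128) x^7 = (1/30720) x^7
  k = 3: (-1)^3 / (3! * 6! * 2^9) x^9 = -1/(6*720*512) x^9 = (-1/2211840) x^9
  k = 4: (-1)^4 / (4! * 7! * 2^11) x^11 = 1/(24*5040*2048) x^11 = (1/247726080) x^11
Hence J_3(x) = x^11/247726080 - x^9/2211840 + x^7/30720 - x^5/768 + x^3/48 + ....

J_3(x); series = x^11/247726080 - x^9/2211840 + x^7/30720 - x^5/768 + x^3/48


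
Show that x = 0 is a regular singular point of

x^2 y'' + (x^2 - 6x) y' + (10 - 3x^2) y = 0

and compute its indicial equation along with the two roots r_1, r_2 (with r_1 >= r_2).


Divide by x^2 to reach normal form y'' + P_1(x) y' + P_2(x) y = 0 with P_1(x) = 1 - 6/x and P_2(x) = -3 + 10/x^2.
x = 0 is a singular point because the y'-coefficient 1 - 6/x has a pole at x = 0 and the y-coefficient -3 + 10/x^2 has a pole at x = 0.
It is a regular singular point because x P_1(x) = p(x) = x - 6 and x^2 P_2(x) = q(x) = 10 - 3x^2 are polynomials, hence analytic at x = 0.
p(0) = -6,  q(0) = 10.
Indicial equation: r(r-1) + p(0) r + q(0) = 0, i.e. r^2 + (p(0) - 1) r + q(0) = 0, i.e. r^2 - 7 r + 10 = 0.
Discriminant: (-7)^2 - 4(10) = 9, so r = (7 ± 3)/2.
Solving: r_1 = 5, r_2 = 2.

indicial: r^2 - 7 r + 10 = 0; roots r_1 = 5, r_2 = 2


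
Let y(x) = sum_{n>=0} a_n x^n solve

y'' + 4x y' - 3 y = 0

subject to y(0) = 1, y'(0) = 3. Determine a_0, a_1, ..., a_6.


Ansatz: y(x) = sum_{n>=0} a_n x^n, so y'(x) = sum_{n>=1} n a_n x^(n-1) and y''(x) = sum_{n>=2} n(n-1) a_n x^(n-2).
Substitute into P(x) y'' + Q(x) y' + R(x) y = 0 with P(x) = 1, Q(x) = 4x, R(x) = -3, and match powers of x.
Initial conditions: a_0 = 1, a_1 = 3.
Setting the coefficient of each power of x to zero and solving order by order (substituting the coefficients already found):
  x^0: 2 a_2 - 3 a_0 = 0  ->  2 a_2 = 3 a_0 = 3  ->  a_2 = 3/2
  x^1: 6 a_3 + a_1 = 0  ->  6 a_3 = -a_1 = -3  ->  a_3 = -1/2
  x^2: 12 a_4 + 5 a_2 = 0  ->  12 a_4 = -5 a_2 = -15/2  ->  a_4 = -5/8
  x^3: 20 a_5 + 9 a_3 = 0  ->  20 a_5 = -9 a_3 = 9/2  ->  a_5 = 9/40
  x^4: 30 a_6 + 13 a_4 = 0  ->  30 a_6 = -13 a_4 = 65/8  ->  a_6 = 13/48
Truncated series: y(x) = 1 + 3 x + (3/2) x^2 - (1/2) x^3 - (5/8) x^4 + (9/40) x^5 + (13/48) x^6 + O(x^7).

a_0 = 1; a_1 = 3; a_2 = 3/2; a_3 = -1/2; a_4 = -5/8; a_5 = 9/40; a_6 = 13/48


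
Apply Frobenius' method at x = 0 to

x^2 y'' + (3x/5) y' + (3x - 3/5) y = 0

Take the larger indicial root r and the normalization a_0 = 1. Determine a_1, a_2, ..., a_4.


Write in Frobenius form y'' + (p(x)/x) y' + (q(x)/x^2) y = 0:
  p(x) = 3/5,  q(x) = 3x - 3/5.
Indicial equation: r(r-1) + (3/5) r + (-3/5) = 0 -> roots r_1 = 1, r_2 = -3/5.
Take r = r_1 = 1. Let y(x) = x^r sum_{n>=0} a_n x^n with a_0 = 1.
Substitute y = x^r sum a_n x^n and match x^{r+n}. The recurrence is
  D(n) a_n + 3 a_{n-1} = 0,  where D(n) = (r+n)(r+n-1) + (3/5)(r+n) + (-3/5).
  a_n = -3 / D(n) * a_{n-1}.
Since the indicial polynomial factors as (r - r_1)(r - r_2), D(n) = (r_1 + n - r_1)(r_1 + n - r_2) = n(n + 8/5).
Evaluating step by step (a_0 = 1):
  n = 1: D(1) = 1(1 + 8/5) = 13/5; numerator = -3(1) = -3; a_1 = (-3)/(13/5) = -15/13
  n = 2: D(2) = 2(2 + 8/5) = 36/5; numerator = -3(-15/13) = 45/13; a_2 = (45/13)/(36/5) = 25/52
  n = 3: D(3) = 3(3 + 8/5) = 69/5; numerator = -3(25/52) = -75/52; a_3 = (-75/52)/(69/5) = -125/1196
  n = 4: D(4) = 4(4 + 8/5) = 112/5; numerator = -3(-125/1196) = 375/1196; a_4 = (375/1196)/(112/5) = 1875/133952

r = 1; a_0 = 1; a_1 = -15/13; a_2 = 25/52; a_3 = -125/1196; a_4 = 1875/133952


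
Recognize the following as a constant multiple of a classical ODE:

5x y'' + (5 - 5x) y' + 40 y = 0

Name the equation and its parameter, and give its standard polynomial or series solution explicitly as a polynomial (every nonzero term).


All three coefficients share the factor 5; dividing through by 5 gives  x y'' + (1 - x) y' + 8 y = 0.
This matches the Laguerre equation x y'' + (1 - x) y' + n y = 0 with n = 8; the polynomial solution is L_8(x).
With y = sum_k a_k x^k, matching x^k gives (k+1)k a_{k+1} + (k+1) a_{k+1} - k a_k + n a_k = 0, i.e. (k+1)^2 a_{k+1} = (k - n) a_k = (k - 8) a_k. The right side vanishes at k = 8, so the series terminates at degree 8.
Standard normalization L_n(0) = 1 gives a_0 = 1. Work upward with a_{k+1} = (k - 8) a_k / (k+1)^2:
  a_1 = (0 - 8)(1) / 1^2 = -8/1 = -8
  a_2 = (1 - 8)(-8) / 2^2 = 56/4 = 14
  a_3 = (2 - 8)(14) / 3^2 = -84/9 = -28/3
  a_4 = (3 - 8)(-28/3) / 4^2 = (140/3)/16 = 35/12
  a_5 = (4 - 8)(35/12) / 5^2 = (-35/3)/25 = -7/15
  a_6 = (5 - 8)(-7/15) / 6^2 = (7/5)/36 = 7/180
  a_7 = (6 - 8)(7/180) / 7^2 = (-7/90)/49 = -1/630
  a_8 = (7 - 8)(-1/630) / 8^2 = (1/630)/64 = 1/40320
Hence L_8(x) = x^8/40320 - x^7/630 + 7 x^6/180 - 7 x^5/15 + 35 x^4/12 - 28 x^3/3 + 14 x^2 - 8 x + 1.

L_8(x); series = x^8/40320 - x^7/630 + 7 x^6/180 - 7 x^5/15 + 35 x^4/12 - 28 x^3/3 + 14 x^2 - 8 x + 1


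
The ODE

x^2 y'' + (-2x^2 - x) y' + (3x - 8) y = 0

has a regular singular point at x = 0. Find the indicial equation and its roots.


Divide by x^2 to reach normal form y'' + P_1(x) y' + P_2(x) y = 0 with P_1(x) = -2 - 1/x and P_2(x) = 3/x - 8/x^2.
x = 0 is a singular point because the y'-coefficient -2 - 1/x has a pole at x = 0 and the y-coefficient 3/x - 8/x^2 has a pole at x = 0.
It is a regular singular point because x P_1(x) = p(x) = -2x - 1 and x^2 P_2(x) = q(x) = 3x - 8 are polynomials, hence analytic at x = 0.
p(0) = -1,  q(0) = -8.
Indicial equation: r(r-1) + p(0) r + q(0) = 0, i.e. r^2 + (p(0) - 1) r + q(0) = 0, i.e. r^2 - 2 r - 8 = 0.
Discriminant: (-2)^2 - 4(-8) = 36, so r = (2 ± 6)/2.
Solving: r_1 = 4, r_2 = -2.

indicial: r^2 - 2 r - 8 = 0; roots r_1 = 4, r_2 = -2


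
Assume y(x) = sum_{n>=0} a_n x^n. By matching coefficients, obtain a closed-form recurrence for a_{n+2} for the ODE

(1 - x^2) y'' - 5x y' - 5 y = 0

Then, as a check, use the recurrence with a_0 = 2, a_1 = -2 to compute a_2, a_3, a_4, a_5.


Substitute y = sum_n a_n x^n.
(1 - 1 x^2) y'' contributes (n+2)(n+1) a_{n+2} - n(n-1) a_n at x^n.
-5 x y'(x) contributes -5 n a_n at x^n.
-5 y(x) contributes -5 a_n at x^n.
Matching x^n: (n+2)(n+1) a_{n+2} + (-n(n-1) - 5 n - 5) a_n = 0.
Thus a_{n+2} = (n(n-1) + 5 n + 5) / ((n+1)(n+2)) * a_n.

Check with a_0 = 2, a_1 = -2 (apply the recurrence for n = 0, 1, 2, 3): a_0 = 2, a_1 = -2, a_2 = 5, a_3 = -10/3, a_4 = 85/12, a_5 = -13/3.

a_(n+2) = (n(n-1) + 5 n + 5) / ((n+1)(n+2)) * a_n; check: a_0 = 2, a_1 = -2, a_2 = 5, a_3 = -10/3, a_4 = 85/12, a_5 = -13/3


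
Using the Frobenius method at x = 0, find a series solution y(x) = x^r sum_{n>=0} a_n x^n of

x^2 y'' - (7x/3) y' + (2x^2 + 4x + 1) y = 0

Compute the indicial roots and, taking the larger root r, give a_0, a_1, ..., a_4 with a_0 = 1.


Write in Frobenius form y'' + (p(x)/x) y' + (q(x)/x^2) y = 0:
  p(x) = -7/3,  q(x) = 2x^2 + 4x + 1.
Indicial equation: r(r-1) + (-7/3) r + (1) = 0 -> roots r_1 = 3, r_2 = 1/3.
Take r = r_1 = 3. Let y(x) = x^r sum_{n>=0} a_n x^n with a_0 = 1.
Substitute y = x^r sum a_n x^n and match x^{r+n}. The recurrence is
  D(n) a_n + 4 a_{n-1} + 2 a_{n-2} = 0,  where D(n) = (r+n)(r+n-1) + (-7/3)(r+n) + (1).
  a_n = [-4 a_{n-1} - 2 a_{n-2}] / D(n).
Since the indicial polynomial factors as (r - r_1)(r - r_2), D(n) = (r_1 + n - r_1)(r_1 + n - r_2) = n(n + 8/3).
Evaluating step by step (a_0 = 1):
  n = 1: D(1) = 1(1 + 8/3) = 11/3; numerator = -4(1) = -4; a_1 = (-4)/(11/3) = -12/11
  n = 2: D(2) = 2(2 + 8/3) = 28/3; numerator = -4(-12/11) - 2(1) = 26/11; a_2 = (26/11)/(28/3) = 39/154
  n = 3: D(3) = 3(3 + 8/3) = 17; numerator = -4(39/154) - 2(-12/11) = 90/77; a_3 = (90/77)/(17) = 90/1309
  n = 4: D(4) = 4(4 + 8/3) = 80/3; numerator = -4(90/1309) - 2(39/154) = -93/119; a_4 = (-93/119)/(80/3) = -279/9520

r = 3; a_0 = 1; a_1 = -12/11; a_2 = 39/154; a_3 = 90/1309; a_4 = -279/9520


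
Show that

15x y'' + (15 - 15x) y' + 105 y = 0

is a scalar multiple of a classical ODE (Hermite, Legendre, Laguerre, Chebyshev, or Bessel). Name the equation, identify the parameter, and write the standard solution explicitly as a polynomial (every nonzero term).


All three coefficients share the factor 15; dividing through by 15 gives  x y'' + (1 - x) y' + 7 y = 0.
This matches the Laguerre equation x y'' + (1 - x) y' + n y = 0 with n = 7; the polynomial solution is L_7(x).
With y = sum_k a_k x^k, matching x^k gives (k+1)k a_{k+1} + (k+1) a_{k+1} - k a_k + n a_k = 0, i.e. (k+1)^2 a_{k+1} = (k - n) a_k = (k - 7) a_k. The right side vanishes at k = 7, so the series terminates at degree 7.
Standard normalization L_n(0) = 1 gives a_0 = 1. Work upward with a_{k+1} = (k - 7) a_k / (k+1)^2:
  a_1 = (0 - 7)(1) / 1^2 = -7/1 = -7
  a_2 = (1 - 7)(-7) / 2^2 = 42/4 = 21/2
  a_3 = (2 - 7)(21/2) / 3^2 = (-105/2)/9 = -35/6
  a_4 = (3 - 7)(-35/6) / 4^2 = (70/3)/16 = 35/24
  a_5 = (4 - 7)(35/24) / 5^2 = (-35/8)/25 = -7/40
  a_6 = (5 - 7)(-7/40) / 6^2 = (7/20)/36 = 7/720
  a_7 = (6 - 7)(7/720) / 7^2 = (-7/720)/49 = -1/5040
Hence L_7(x) = -x^7/5040 + 7 x^6/720 - 7 x^5/40 + 35 x^4/24 - 35 x^3/6 + 21 x^2/2 - 7 x + 1.

L_7(x); series = -x^7/5040 + 7 x^6/720 - 7 x^5/40 + 35 x^4/24 - 35 x^3/6 + 21 x^2/2 - 7 x + 1


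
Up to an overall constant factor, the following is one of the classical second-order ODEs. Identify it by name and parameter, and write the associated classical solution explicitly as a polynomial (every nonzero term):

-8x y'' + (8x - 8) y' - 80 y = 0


All three coefficients share the factor -8; dividing through by -8 gives  x y'' + (1 - x) y' + 10 y = 0.
This matches the Laguerre equation x y'' + (1 - x) y' + n y = 0 with n = 10; the polynomial solution is L_10(x).
With y = sum_k a_k x^k, matching x^k gives (k+1)k a_{k+1} + (k+1) a_{k+1} - k a_k + n a_k = 0, i.e. (k+1)^2 a_{k+1} = (k - n) a_k = (k - 10) a_k. The right side vanishes at k = 10, so the series terminates at degree 10.
Standard normalization L_n(0) = 1 gives a_0 = 1. Work upward with a_{k+1} = (k - 10) a_k / (k+1)^2:
  a_1 = (0 - 10)(1) / 1^2 = -10/1 = -10
  a_2 = (1 - 10)(-10) / 2^2 = 90/4 = 45/2
  a_3 = (2 - 10)(45/2) / 3^2 = -180/9 = -20
  a_4 = (3 - 10)(-20) / 4^2 = 140/16 = 35/4
  a_5 = (4 - 10)(35/4) / 5^2 = (-105/2)/25 = -21/10
  a_6 = (5 - 10)(-21/10) / 6^2 = (21/2)/36 = 7/24
  a_7 = (6 - 10)(7/24) / 7^2 = (-7/6)/49 = -1/42
  a_8 = (7 - 10)(-1/42) / 8^2 = (1/14)/64 = 1/896
  a_9 = (8 - 10)(1/896) / 9^2 = (-1/448)/81 = -1/36288
  a_10 = (9 - 10)(-1/36288) / 10^2 = (1/36288)/100 = 1/3628800
Hence L_10(x) = x^10/3628800 - x^9/36288 + x^8/896 - x^7/42 + 7 x^6/24 - 21 x^5/10 + 35 x^4/4 - 20 x^3 + 45 x^2/2 - 10 x + 1.

L_10(x); series = x^10/3628800 - x^9/36288 + x^8/896 - x^7/42 + 7 x^6/24 - 21 x^5/10 + 35 x^4/4 - 20 x^3 + 45 x^2/2 - 10 x + 1


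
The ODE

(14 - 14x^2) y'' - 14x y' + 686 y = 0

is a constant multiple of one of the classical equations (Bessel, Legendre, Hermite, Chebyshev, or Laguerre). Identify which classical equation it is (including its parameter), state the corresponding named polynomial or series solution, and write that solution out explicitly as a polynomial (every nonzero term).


All three coefficients share the factor 14; dividing through by 14 gives  (1 - x^2) y'' - x y' + 49 y = 0.
This matches the Chebyshev equation (1 - x^2) y'' - x y' + n^2 y = 0 (note the -x y' term, not -2x y') with n^2 = 49, so n = 7; the polynomial solution is T_7(x).
With y = sum_k a_k x^k, matching x^k gives (k+2)(k+1) a_{k+2} = (k^2 - n^2) a_k = (k - 7)(k + 7) a_k. The right side vanishes at k = 7, so the series with the parity of 7 terminates at degree 7.
Standard normalization: leading coefficient of T_n is 2^(n-1), so a_7 = 2^6 = 64. Work downward with a_k = (k+1)(k+2) a_{k+2} / ((k - 7)(k + 7)):
  a_5 = (6)(7)(64) / ((5 - 7)(5 + 7)) = 2688/(-24) = -112
  a_3 = (4)(5)(-112) / ((3 - 7)(3 + 7)) = -2240/(-40) = 56
  a_1 = (2)(3)(56) / ((1 - 7)(1 + 7)) = 336/(-48) = -7
Hence T_7(x) = 64 x^7 - 112 x^5 + 56 x^3 - 7 x.

T_7(x); series = 64 x^7 - 112 x^5 + 56 x^3 - 7 x


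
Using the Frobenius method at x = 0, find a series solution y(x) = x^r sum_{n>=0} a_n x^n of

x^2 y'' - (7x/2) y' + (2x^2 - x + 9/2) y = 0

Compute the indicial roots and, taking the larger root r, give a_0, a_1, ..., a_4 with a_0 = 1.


Write in Frobenius form y'' + (p(x)/x) y' + (q(x)/x^2) y = 0:
  p(x) = -7/2,  q(x) = 2x^2 - x + 9/2.
Indicial equation: r(r-1) + (-7/2) r + (9/2) = 0 -> roots r_1 = 3, r_2 = 3/2.
Take r = r_1 = 3. Let y(x) = x^r sum_{n>=0} a_n x^n with a_0 = 1.
Substitute y = x^r sum a_n x^n and match x^{r+n}. The recurrence is
  D(n) a_n - 1 a_{n-1} + 2 a_{n-2} = 0,  where D(n) = (r+n)(r+n-1) + (-7/2)(r+n) + (9/2).
  a_n = [1 a_{n-1} - 2 a_{n-2}] / D(n).
Since the indicial polynomial factors as (r - r_1)(r - r_2), D(n) = (r_1 + n - r_1)(r_1 + n - r_2) = n(n + 3/2).
Evaluating step by step (a_0 = 1):
  n = 1: D(1) = 1(1 + 3/2) = 5/2; numerator = 1(1) = 1; a_1 = (1)/(5/2) = 2/5
  n = 2: D(2) = 2(2 + 3/2) = 7; numerator = 1(2/5) - 2(1) = -8/5; a_2 = (-8/5)/(7) = -8/35
  n = 3: D(3) = 3(3 + 3/2) = 27/2; numerator = 1(-8/35) - 2(2/5) = -36/35; a_3 = (-36/35)/(27/2) = -8/105
  n = 4: D(4) = 4(4 + 3/2) = 22; numerator = 1(-8/105) - 2(-8/35) = 8/21; a_4 = (8/21)/(22) = 4/231

r = 3; a_0 = 1; a_1 = 2/5; a_2 = -8/35; a_3 = -8/105; a_4 = 4/231


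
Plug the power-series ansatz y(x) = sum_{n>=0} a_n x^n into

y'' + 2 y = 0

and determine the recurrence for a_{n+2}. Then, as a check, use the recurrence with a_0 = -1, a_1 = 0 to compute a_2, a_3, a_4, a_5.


Substitute y = sum_n a_n x^n into y'' + (const) y = 0.
y''(x) = sum_{n>=0} (n+2)(n+1) a_{n+2} x^n.
The ODE becomes sum_n [(n+2)(n+1) a_{n+2} + 2 a_n] x^n = 0.
Setting each coefficient to zero gives the recurrence:
  (n+2)(n+1) a_{n+2} + 2 a_n = 0,
  a_{n+2} = -2 / ((n+1)(n+2)) a_n.

Check with a_0 = -1, a_1 = 0 (apply the recurrence for n = 0, 1, 2, 3): a_0 = -1, a_1 = 0, a_2 = 1, a_3 = 0, a_4 = -1/6, a_5 = 0.

a_{n+2} = -2/((n+1)(n+2)) * a_n; check: a_0 = -1, a_1 = 0, a_2 = 1, a_3 = 0, a_4 = -1/6, a_5 = 0


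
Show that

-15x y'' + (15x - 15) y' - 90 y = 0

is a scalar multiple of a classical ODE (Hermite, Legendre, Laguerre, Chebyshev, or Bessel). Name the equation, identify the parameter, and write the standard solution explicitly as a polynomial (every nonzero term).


All three coefficients share the factor -15; dividing through by -15 gives  x y'' + (1 - x) y' + 6 y = 0.
This matches the Laguerre equation x y'' + (1 - x) y' + n y = 0 with n = 6; the polynomial solution is L_6(x).
With y = sum_k a_k x^k, matching x^k gives (k+1)k a_{k+1} + (k+1) a_{k+1} - k a_k + n a_k = 0, i.e. (k+1)^2 a_{k+1} = (k - n) a_k = (k - 6) a_k. The right side vanishes at k = 6, so the series terminates at degree 6.
Standard normalization L_n(0) = 1 gives a_0 = 1. Work upward with a_{k+1} = (k - 6) a_k / (k+1)^2:
  a_1 = (0 - 6)(1) / 1^2 = -6/1 = -6
  a_2 = (1 - 6)(-6) / 2^2 = 30/4 = 15/2
  a_3 = (2 - 6)(15/2) / 3^2 = -30/9 = -10/3
  a_4 = (3 - 6)(-10/3) / 4^2 = 10/16 = 5/8
  a_5 = (4 - 6)(5/8) / 5^2 = (-5/4)/25 = -1/20
  a_6 = (5 - 6)(-1/20) / 6^2 = (1/20)/36 = 1/720
Hence L_6(x) = x^6/720 - x^5/20 + 5 x^4/8 - 10 x^3/3 + 15 x^2/2 - 6 x + 1.

L_6(x); series = x^6/720 - x^5/20 + 5 x^4/8 - 10 x^3/3 + 15 x^2/2 - 6 x + 1


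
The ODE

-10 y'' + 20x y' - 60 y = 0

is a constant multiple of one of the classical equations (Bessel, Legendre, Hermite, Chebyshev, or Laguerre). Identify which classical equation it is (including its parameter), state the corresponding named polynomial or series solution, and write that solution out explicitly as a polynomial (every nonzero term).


All three coefficients share the factor -10; dividing through by -10 gives  y'' - 2x y' + 6 y = 0.
This matches the Hermite equation y'' - 2x y' + 2n y = 0 with 2n = 6, so n = 3; the polynomial solution is H_3(x).
With y = sum_k a_k x^k, matching x^k gives (k+2)(k+1) a_{k+2} = 2(k - n) a_k = 2(k - 3) a_k. The right side vanishes at k = 3, so the series with the parity of 3 terminates at degree 3.
Standard normalization: leading coefficient of H_n is 2^n, so a_3 = 2^3 = 8. Work downward with a_k = (k+1)(k+2) a_{k+2} / (2(k - n)):
  a_1 = (2)(3)(8) / (2(1 - 3)) = 48/(-4) = -12
Hence H_3(x) = 8 x^3 - 12 x.

H_3(x); series = 8 x^3 - 12 x


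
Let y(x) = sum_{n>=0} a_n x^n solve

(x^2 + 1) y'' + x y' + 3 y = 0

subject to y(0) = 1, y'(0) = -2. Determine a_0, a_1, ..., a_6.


Ansatz: y(x) = sum_{n>=0} a_n x^n, so y'(x) = sum_{n>=1} n a_n x^(n-1) and y''(x) = sum_{n>=2} n(n-1) a_n x^(n-2).
Substitute into P(x) y'' + Q(x) y' + R(x) y = 0 with P(x) = x^2 + 1, Q(x) = x, R(x) = 3, and match powers of x.
Initial conditions: a_0 = 1, a_1 = -2.
Setting the coefficient of each power of x to zero and solving order by order (substituting the coefficients already found):
  x^0: 2 a_2 + 3 a_0 = 0  ->  2 a_2 = -3 a_0 = -3  ->  a_2 = -3/2
  x^1: 6 a_3 + 4 a_1 = 0  ->  6 a_3 = -4 a_1 = 8  ->  a_3 = 4/3
  x^2: 12 a_4 + 7 a_2 = 0  ->  12 a_4 = -7 a_2 = 21/2  ->  a_4 = 7/8
  x^3: 20 a_5 + 12 a_3 = 0  ->  20 a_5 = -12 a_3 = -16  ->  a_5 = -4/5
  x^4: 30 a_6 + 19 a_4 = 0  ->  30 a_6 = -19 a_4 = -133/8  ->  a_6 = -133/240
Truncated series: y(x) = 1 - 2 x - (3/2) x^2 + (4/3) x^3 + (7/8) x^4 - (4/5) x^5 - (133/240) x^6 + O(x^7).

a_0 = 1; a_1 = -2; a_2 = -3/2; a_3 = 4/3; a_4 = 7/8; a_5 = -4/5; a_6 = -133/240


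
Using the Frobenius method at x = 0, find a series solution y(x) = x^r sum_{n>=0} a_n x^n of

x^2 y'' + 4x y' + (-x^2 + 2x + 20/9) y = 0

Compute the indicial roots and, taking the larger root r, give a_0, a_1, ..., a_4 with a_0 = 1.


Write in Frobenius form y'' + (p(x)/x) y' + (q(x)/x^2) y = 0:
  p(x) = 4,  q(x) = -x^2 + 2x + 20/9.
Indicial equation: r(r-1) + (4) r + (20/9) = 0 -> roots r_1 = -4/3, r_2 = -5/3.
Take r = r_1 = -4/3. Let y(x) = x^r sum_{n>=0} a_n x^n with a_0 = 1.
Substitute y = x^r sum a_n x^n and match x^{r+n}. The recurrence is
  D(n) a_n + 2 a_{n-1} - 1 a_{n-2} = 0,  where D(n) = (r+n)(r+n-1) + (4)(r+n) + (20/9).
  a_n = [-2 a_{n-1} + 1 a_{n-2}] / D(n).
Since the indicial polynomial factors as (r - r_1)(r - r_2), D(n) = (r_1 + n - r_1)(r_1 + n - r_2) = n(n + 1/3).
Evaluating step by step (a_0 = 1):
  n = 1: D(1) = 1(1 + 1/3) = 4/3; numerator = -2(1) = -2; a_1 = (-2)/(4/3) = -3/2
  n = 2: D(2) = 2(2 + 1/3) = 14/3; numerator = -2(-3/2) + 1(1) = 4; a_2 = (4)/(14/3) = 6/7
  n = 3: D(3) = 3(3 + 1/3) = 10; numerator = -2(6/7) + 1(-3/2) = -45/14; a_3 = (-45/14)/(10) = -9/28
  n = 4: D(4) = 4(4 + 1/3) = 52/3; numerator = -2(-9/28) + 1(6/7) = 3/2; a_4 = (3/2)/(52/3) = 9/104

r = -4/3; a_0 = 1; a_1 = -3/2; a_2 = 6/7; a_3 = -9/28; a_4 = 9/104


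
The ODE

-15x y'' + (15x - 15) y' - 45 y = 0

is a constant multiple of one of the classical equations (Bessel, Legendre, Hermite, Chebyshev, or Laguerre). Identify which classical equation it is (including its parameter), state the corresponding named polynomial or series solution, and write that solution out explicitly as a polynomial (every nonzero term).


All three coefficients share the factor -15; dividing through by -15 gives  x y'' + (1 - x) y' + 3 y = 0.
This matches the Laguerre equation x y'' + (1 - x) y' + n y = 0 with n = 3; the polynomial solution is L_3(x).
With y = sum_k a_k x^k, matching x^k gives (k+1)k a_{k+1} + (k+1) a_{k+1} - k a_k + n a_k = 0, i.e. (k+1)^2 a_{k+1} = (k - n) a_k = (k - 3) a_k. The right side vanishes at k = 3, so the series terminates at degree 3.
Standard normalization L_n(0) = 1 gives a_0 = 1. Work upward with a_{k+1} = (k - 3) a_k / (k+1)^2:
  a_1 = (0 - 3)(1) / 1^2 = -3/1 = -3
  a_2 = (1 - 3)(-3) / 2^2 = 6/4 = 3/2
  a_3 = (2 - 3)(3/2) / 3^2 = (-3/2)/9 = -1/6
Hence L_3(x) = -x^3/6 + 3 x^2/2 - 3 x + 1.

L_3(x); series = -x^3/6 + 3 x^2/2 - 3 x + 1


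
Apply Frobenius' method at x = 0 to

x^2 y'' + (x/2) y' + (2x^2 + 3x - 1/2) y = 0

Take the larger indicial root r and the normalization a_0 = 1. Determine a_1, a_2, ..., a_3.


Write in Frobenius form y'' + (p(x)/x) y' + (q(x)/x^2) y = 0:
  p(x) = 1/2,  q(x) = 2x^2 + 3x - 1/2.
Indicial equation: r(r-1) + (1/2) r + (-1/2) = 0 -> roots r_1 = 1, r_2 = -1/2.
Take r = r_1 = 1. Let y(x) = x^r sum_{n>=0} a_n x^n with a_0 = 1.
Substitute y = x^r sum a_n x^n and match x^{r+n}. The recurrence is
  D(n) a_n + 3 a_{n-1} + 2 a_{n-2} = 0,  where D(n) = (r+n)(r+n-1) + (1/2)(r+n) + (-1/2).
  a_n = [-3 a_{n-1} - 2 a_{n-2}] / D(n).
Since the indicial polynomial factors as (r - r_1)(r - r_2), D(n) = (r_1 + n - r_1)(r_1 + n - r_2) = n(n + 3/2).
Evaluating step by step (a_0 = 1):
  n = 1: D(1) = 1(1 + 3/2) = 5/2; numerator = -3(1) = -3; a_1 = (-3)/(5/2) = -6/5
  n = 2: D(2) = 2(2 + 3/2) = 7; numerator = -3(-6/5) - 2(1) = 8/5; a_2 = (8/5)/(7) = 8/35
  n = 3: D(3) = 3(3 + 3/2) = 27/2; numerator = -3(8/35) - 2(-6/5) = 12/7; a_3 = (12/7)/(27/2) = 8/63

r = 1; a_0 = 1; a_1 = -6/5; a_2 = 8/35; a_3 = 8/63


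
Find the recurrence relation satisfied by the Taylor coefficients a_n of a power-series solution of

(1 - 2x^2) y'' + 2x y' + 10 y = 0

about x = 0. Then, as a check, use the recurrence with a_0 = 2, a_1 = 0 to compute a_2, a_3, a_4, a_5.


Substitute y = sum_n a_n x^n.
(1 - 2 x^2) y'' contributes (n+2)(n+1) a_{n+2} - 2 n(n-1) a_n at x^n.
2 x y'(x) contributes 2 n a_n at x^n.
10 y(x) contributes 10 a_n at x^n.
Matching x^n: (n+2)(n+1) a_{n+2} + (-2 n(n-1) + 2 n + 10) a_n = 0.
Thus a_{n+2} = (2 n(n-1) - 2 n - 10) / ((n+1)(n+2)) * a_n.

Check with a_0 = 2, a_1 = 0 (apply the recurrence for n = 0, 1, 2, 3): a_0 = 2, a_1 = 0, a_2 = -10, a_3 = 0, a_4 = 25/3, a_5 = 0.

a_(n+2) = (2 n(n-1) - 2 n - 10) / ((n+1)(n+2)) * a_n; check: a_0 = 2, a_1 = 0, a_2 = -10, a_3 = 0, a_4 = 25/3, a_5 = 0


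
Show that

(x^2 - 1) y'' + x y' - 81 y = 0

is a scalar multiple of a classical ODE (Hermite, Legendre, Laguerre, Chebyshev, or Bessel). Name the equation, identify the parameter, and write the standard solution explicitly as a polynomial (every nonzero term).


All three coefficients share the factor -1; dividing through by -1 gives  (1 - x^2) y'' - x y' + 81 y = 0.
This matches the Chebyshev equation (1 - x^2) y'' - x y' + n^2 y = 0 (note the -x y' term, not -2x y') with n^2 = 81, so n = 9; the polynomial solution is T_9(x).
With y = sum_k a_k x^k, matching x^k gives (k+2)(k+1) a_{k+2} = (k^2 - n^2) a_k = (k - 9)(k + 9) a_k. The right side vanishes at k = 9, so the series with the parity of 9 terminates at degree 9.
Standard normalization: leading coefficient of T_n is 2^(n-1), so a_9 = 2^8 = 256. Work downward with a_k = (k+1)(k+2) a_{k+2} / ((k - 9)(k + 9)):
  a_7 = (8)(9)(256) / ((7 - 9)(7 + 9)) = 18432/(-32) = -576
  a_5 = (6)(7)(-576) / ((5 - 9)(5 + 9)) = -24192/(-56) = 432
  a_3 = (4)(5)(432) / ((3 - 9)(3 + 9)) = 8640/(-72) = -120
  a_1 = (2)(3)(-120) / ((1 - 9)(1 + 9)) = -720/(-80) = 9
Hence T_9(x) = 256 x^9 - 576 x^7 + 432 x^5 - 120 x^3 + 9 x.

T_9(x); series = 256 x^9 - 576 x^7 + 432 x^5 - 120 x^3 + 9 x


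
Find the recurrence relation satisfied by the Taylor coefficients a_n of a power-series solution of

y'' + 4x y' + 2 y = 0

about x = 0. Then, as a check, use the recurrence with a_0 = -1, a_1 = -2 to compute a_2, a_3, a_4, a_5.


Substitute y = sum_n a_n x^n.
y''(x) has coefficient (n+2)(n+1) a_{n+2} at x^n;
4 x y'(x) has coefficient 4 n a_n at x^n (shift);
2 y(x) has coefficient 2 a_n at x^n.
Matching x^n: (n+2)(n+1) a_{n+2} + (4n + 2) a_n = 0.
Thus a_{n+2} = (-4n - 2) / ((n+1)(n+2)) * a_n.

Check with a_0 = -1, a_1 = -2 (apply the recurrence for n = 0, 1, 2, 3): a_0 = -1, a_1 = -2, a_2 = 1, a_3 = 2, a_4 = -5/6, a_5 = -7/5.

a_(n+2) = (-4n - 2) / ((n+1)(n+2)) * a_n; check: a_0 = -1, a_1 = -2, a_2 = 1, a_3 = 2, a_4 = -5/6, a_5 = -7/5


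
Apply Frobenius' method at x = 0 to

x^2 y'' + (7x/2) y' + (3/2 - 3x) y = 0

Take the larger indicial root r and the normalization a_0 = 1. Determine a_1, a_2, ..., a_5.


Write in Frobenius form y'' + (p(x)/x) y' + (q(x)/x^2) y = 0:
  p(x) = 7/2,  q(x) = 3/2 - 3x.
Indicial equation: r(r-1) + (7/2) r + (3/2) = 0 -> roots r_1 = -1, r_2 = -3/2.
Take r = r_1 = -1. Let y(x) = x^r sum_{n>=0} a_n x^n with a_0 = 1.
Substitute y = x^r sum a_n x^n and match x^{r+n}. The recurrence is
  D(n) a_n - 3 a_{n-1} = 0,  where D(n) = (r+n)(r+n-1) + (7/2)(r+n) + (3/2).
  a_n = 3 / D(n) * a_{n-1}.
Since the indicial polynomial factors as (r - r_1)(r - r_2), D(n) = (r_1 + n - r_1)(r_1 + n - r_2) = n(n + 1/2).
Evaluating step by step (a_0 = 1):
  n = 1: D(1) = 1(1 + 1/2) = 3/2; numerator = 3(1) = 3; a_1 = (3)/(3/2) = 2
  n = 2: D(2) = 2(2 + 1/2) = 5; numerator = 3(2) = 6; a_2 = (6)/(5) = 6/5
  n = 3: D(3) = 3(3 + 1/2) = 21/2; numerator = 3(6/5) = 18/5; a_3 = (18/5)/(21/2) = 12/35
  n = 4: D(4) = 4(4 + 1/2) = 18; numerator = 3(12/35) = 36/35; a_4 = (36/35)/(18) = 2/35
  n = 5: D(5) = 5(5 + 1/2) = 55/2; numerator = 3(2/35) = 6/35; a_5 = (6/35)/(55/2) = 12/1925

r = -1; a_0 = 1; a_1 = 2; a_2 = 6/5; a_3 = 12/35; a_4 = 2/35; a_5 = 12/1925


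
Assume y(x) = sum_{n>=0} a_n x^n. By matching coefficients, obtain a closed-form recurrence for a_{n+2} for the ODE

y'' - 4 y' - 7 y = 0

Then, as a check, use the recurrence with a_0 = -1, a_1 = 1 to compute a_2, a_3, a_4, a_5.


Substitute y = sum_n a_n x^n.
y''(x) has coefficient (n+2)(n+1) a_{n+2} at x^n;
-4 y'(x) has coefficient -4 (n+1) a_{n+1} at x^n;
-7 y(x) has coefficient -7 a_n at x^n.
Matching x^n: (n+2)(n+1) a_{n+2} - 4 (n+1) a_{n+1} - 7 a_n = 0.
Thus a_{n+2} = [4 (n+1) a_{n+1} + 7 a_n] / ((n+1)(n+2)).

Check with a_0 = -1, a_1 = 1 (apply the recurrence for n = 0, 1, 2, 3): a_0 = -1, a_1 = 1, a_2 = -3/2, a_3 = -5/6, a_4 = -41/24, a_5 = -199/120.

a_(n+2) = [4 (n+1) a_(n+1) + 7 a_n] / ((n+1)(n+2)); check: a_0 = -1, a_1 = 1, a_2 = -3/2, a_3 = -5/6, a_4 = -41/24, a_5 = -199/120


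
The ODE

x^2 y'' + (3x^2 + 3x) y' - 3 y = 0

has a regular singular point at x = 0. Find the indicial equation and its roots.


Divide by x^2 to reach normal form y'' + P_1(x) y' + P_2(x) y = 0 with P_1(x) = 3 + 3/x and P_2(x) = -3/x^2.
x = 0 is a singular point because the y'-coefficient 3 + 3/x has a pole at x = 0 and the y-coefficient -3/x^2 has a pole at x = 0.
It is a regular singular point because x P_1(x) = p(x) = 3x + 3 and x^2 P_2(x) = q(x) = -3 are polynomials, hence analytic at x = 0.
p(0) = 3,  q(0) = -3.
Indicial equation: r(r-1) + p(0) r + q(0) = 0, i.e. r^2 + (p(0) - 1) r + q(0) = 0, i.e. r^2 + 2 r - 3 = 0.
Discriminant: (2)^2 - 4(-3) = 16, so r = (-2 ± 4)/2.
Solving: r_1 = 1, r_2 = -3.

indicial: r^2 + 2 r - 3 = 0; roots r_1 = 1, r_2 = -3


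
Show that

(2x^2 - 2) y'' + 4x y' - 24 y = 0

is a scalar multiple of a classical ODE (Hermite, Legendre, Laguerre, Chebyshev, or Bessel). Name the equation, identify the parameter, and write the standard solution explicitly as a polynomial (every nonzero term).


All three coefficients share the factor -2; dividing through by -2 gives  (1 - x^2) y'' - 2x y' + 12 y = 0.
This matches the Legendre equation (1 - x^2) y'' - 2x y' + n(n+1) y = 0 (note the -2x y' term) with n(n+1) = 12, so n = 3; the polynomial solution is P_3(x).
With y = sum_k a_k x^k, matching x^k gives (k+2)(k+1) a_{k+2} = [k(k+1) - n(n+1)] a_k = (k - 3)(k + 4) a_k. The right side vanishes at k = 3, so the series with the parity of 3 terminates at degree 3.
Standard normalization (P_n(1) = 1): leading coefficient (2n)!/(2^n (n!)^2) = 720/(8*36) = 5/2, so a_3 = 5/2. Work downward with a_k = (k+1)(k+2) a_{k+2} / ((k - 3)(k + 4)):
  a_1 = (2)(3)(5/2) / ((1 - 3)(1 + 4)) = 15/(-10) = -3/2
Hence P_3(x) = 5 x^3/2 - 3 x/2.

P_3(x); series = 5 x^3/2 - 3 x/2


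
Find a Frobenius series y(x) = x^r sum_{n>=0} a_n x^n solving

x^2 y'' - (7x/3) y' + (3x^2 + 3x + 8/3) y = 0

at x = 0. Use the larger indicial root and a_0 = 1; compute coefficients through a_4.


Write in Frobenius form y'' + (p(x)/x) y' + (q(x)/x^2) y = 0:
  p(x) = -7/3,  q(x) = 3x^2 + 3x + 8/3.
Indicial equation: r(r-1) + (-7/3) r + (8/3) = 0 -> roots r_1 = 2, r_2 = 4/3.
Take r = r_1 = 2. Let y(x) = x^r sum_{n>=0} a_n x^n with a_0 = 1.
Substitute y = x^r sum a_n x^n and match x^{r+n}. The recurrence is
  D(n) a_n + 3 a_{n-1} + 3 a_{n-2} = 0,  where D(n) = (r+n)(r+n-1) + (-7/3)(r+n) + (8/3).
  a_n = [-3 a_{n-1} - 3 a_{n-2}] / D(n).
Since the indicial polynomial factors as (r - r_1)(r - r_2), D(n) = (r_1 + n - r_1)(r_1 + n - r_2) = n(n + 2/3).
Evaluating step by step (a_0 = 1):
  n = 1: D(1) = 1(1 + 2/3) = 5/3; numerator = -3(1) = -3; a_1 = (-3)/(5/3) = -9/5
  n = 2: D(2) = 2(2 + 2/3) = 16/3; numerator = -3(-9/5) - 3(1) = 12/5; a_2 = (12/5)/(16/3) = 9/20
  n = 3: D(3) = 3(3 + 2/3) = 11; numerator = -3(9/20) - 3(-9/5) = 81/20; a_3 = (81/20)/(11) = 81/220
  n = 4: D(4) = 4(4 + 2/3) = 56/3; numerator = -3(81/220) - 3(9/20) = -27/11; a_4 = (-27/11)/(56/3) = -81/616

r = 2; a_0 = 1; a_1 = -9/5; a_2 = 9/20; a_3 = 81/220; a_4 = -81/616


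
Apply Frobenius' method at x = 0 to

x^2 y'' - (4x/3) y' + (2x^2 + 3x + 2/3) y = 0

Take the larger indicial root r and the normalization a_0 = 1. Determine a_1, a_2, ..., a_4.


Write in Frobenius form y'' + (p(x)/x) y' + (q(x)/x^2) y = 0:
  p(x) = -4/3,  q(x) = 2x^2 + 3x + 2/3.
Indicial equation: r(r-1) + (-4/3) r + (2/3) = 0 -> roots r_1 = 2, r_2 = 1/3.
Take r = r_1 = 2. Let y(x) = x^r sum_{n>=0} a_n x^n with a_0 = 1.
Substitute y = x^r sum a_n x^n and match x^{r+n}. The recurrence is
  D(n) a_n + 3 a_{n-1} + 2 a_{n-2} = 0,  where D(n) = (r+n)(r+n-1) + (-4/3)(r+n) + (2/3).
  a_n = [-3 a_{n-1} - 2 a_{n-2}] / D(n).
Since the indicial polynomial factors as (r - r_1)(r - r_2), D(n) = (r_1 + n - r_1)(r_1 + n - r_2) = n(n + 5/3).
Evaluating step by step (a_0 = 1):
  n = 1: D(1) = 1(1 + 5/3) = 8/3; numerator = -3(1) = -3; a_1 = (-3)/(8/3) = -9/8
  n = 2: D(2) = 2(2 + 5/3) = 22/3; numerator = -3(-9/8) - 2(1) = 11/8; a_2 = (11/8)/(22/3) = 3/16
  n = 3: D(3) = 3(3 + 5/3) = 14; numerator = -3(3/16) - 2(-9/8) = 27/16; a_3 = (27/16)/(14) = 27/224
  n = 4: D(4) = 4(4 + 5/3) = 68/3; numerator = -3(27/224) - 2(3/16) = -165/224; a_4 = (-165/224)/(68/3) = -495/15232

r = 2; a_0 = 1; a_1 = -9/8; a_2 = 3/16; a_3 = 27/224; a_4 = -495/15232


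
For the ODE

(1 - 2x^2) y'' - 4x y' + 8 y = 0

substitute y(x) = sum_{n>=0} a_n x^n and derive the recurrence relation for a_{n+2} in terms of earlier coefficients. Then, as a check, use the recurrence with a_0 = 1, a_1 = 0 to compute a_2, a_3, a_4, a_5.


Substitute y = sum_n a_n x^n.
(1 - 2 x^2) y'' contributes (n+2)(n+1) a_{n+2} - 2 n(n-1) a_n at x^n.
-4 x y'(x) contributes -4 n a_n at x^n.
8 y(x) contributes 8 a_n at x^n.
Matching x^n: (n+2)(n+1) a_{n+2} + (-2 n(n-1) - 4 n + 8) a_n = 0.
Thus a_{n+2} = (2 n(n-1) + 4 n - 8) / ((n+1)(n+2)) * a_n.

Check with a_0 = 1, a_1 = 0 (apply the recurrence for n = 0, 1, 2, 3): a_0 = 1, a_1 = 0, a_2 = -4, a_3 = 0, a_4 = -4/3, a_5 = 0.

a_(n+2) = (2 n(n-1) + 4 n - 8) / ((n+1)(n+2)) * a_n; check: a_0 = 1, a_1 = 0, a_2 = -4, a_3 = 0, a_4 = -4/3, a_5 = 0


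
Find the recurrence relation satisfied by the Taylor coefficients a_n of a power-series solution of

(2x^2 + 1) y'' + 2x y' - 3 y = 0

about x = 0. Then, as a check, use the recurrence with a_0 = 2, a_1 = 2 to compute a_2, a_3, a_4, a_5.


Substitute y = sum_n a_n x^n.
(1 + 2 x^2) y'' contributes (n+2)(n+1) a_{n+2} + 2 n(n-1) a_n at x^n.
2 x y'(x) contributes 2 n a_n at x^n.
-3 y(x) contributes -3 a_n at x^n.
Matching x^n: (n+2)(n+1) a_{n+2} + (2 n(n-1) + 2 n - 3) a_n = 0.
Thus a_{n+2} = (-2 n(n-1) - 2 n + 3) / ((n+1)(n+2)) * a_n.

Check with a_0 = 2, a_1 = 2 (apply the recurrence for n = 0, 1, 2, 3): a_0 = 2, a_1 = 2, a_2 = 3, a_3 = 1/3, a_4 = -5/4, a_5 = -1/4.

a_(n+2) = (-2 n(n-1) - 2 n + 3) / ((n+1)(n+2)) * a_n; check: a_0 = 2, a_1 = 2, a_2 = 3, a_3 = 1/3, a_4 = -5/4, a_5 = -1/4


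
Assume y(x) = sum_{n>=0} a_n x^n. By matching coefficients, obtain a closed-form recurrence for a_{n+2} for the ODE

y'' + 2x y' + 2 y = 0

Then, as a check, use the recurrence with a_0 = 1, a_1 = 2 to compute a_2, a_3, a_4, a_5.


Substitute y = sum_n a_n x^n.
y''(x) has coefficient (n+2)(n+1) a_{n+2} at x^n;
2 x y'(x) has coefficient 2 n a_n at x^n (shift);
2 y(x) has coefficient 2 a_n at x^n.
Matching x^n: (n+2)(n+1) a_{n+2} + (2n + 2) a_n = 0.
Thus a_{n+2} = (-2n - 2) / ((n+1)(n+2)) * a_n.

Check with a_0 = 1, a_1 = 2 (apply the recurrence for n = 0, 1, 2, 3): a_0 = 1, a_1 = 2, a_2 = -1, a_3 = -4/3, a_4 = 1/2, a_5 = 8/15.

a_(n+2) = (-2n - 2) / ((n+1)(n+2)) * a_n; check: a_0 = 1, a_1 = 2, a_2 = -1, a_3 = -4/3, a_4 = 1/2, a_5 = 8/15


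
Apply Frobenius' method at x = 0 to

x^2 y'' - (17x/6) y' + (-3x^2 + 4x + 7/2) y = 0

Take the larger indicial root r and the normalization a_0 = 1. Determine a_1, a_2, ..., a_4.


Write in Frobenius form y'' + (p(x)/x) y' + (q(x)/x^2) y = 0:
  p(x) = -17/6,  q(x) = -3x^2 + 4x + 7/2.
Indicial equation: r(r-1) + (-17/6) r + (7/2) = 0 -> roots r_1 = 7/3, r_2 = 3/2.
Take r = r_1 = 7/3. Let y(x) = x^r sum_{n>=0} a_n x^n with a_0 = 1.
Substitute y = x^r sum a_n x^n and match x^{r+n}. The recurrence is
  D(n) a_n + 4 a_{n-1} - 3 a_{n-2} = 0,  where D(n) = (r+n)(r+n-1) + (-17/6)(r+n) + (7/2).
  a_n = [-4 a_{n-1} + 3 a_{n-2}] / D(n).
Since the indicial polynomial factors as (r - r_1)(r - r_2), D(n) = (r_1 + n - r_1)(r_1 + n - r_2) = n(n + 5/6).
Evaluating step by step (a_0 = 1):
  n = 1: D(1) = 1(1 + 5/6) = 11/6; numerator = -4(1) = -4; a_1 = (-4)/(11/6) = -24/11
  n = 2: D(2) = 2(2 + 5/6) = 17/3; numerator = -4(-24/11) + 3(1) = 129/11; a_2 = (129/11)/(17/3) = 387/187
  n = 3: D(3) = 3(3 + 5/6) = 23/2; numerator = -4(387/187) + 3(-24/11) = -252/17; a_3 = (-252/17)/(23/2) = -504/391
  n = 4: D(4) = 4(4 + 5/6) = 58/3; numerator = -4(-504/391) + 3(387/187) = 48879/4301; a_4 = (48879/4301)/(58/3) = 146637/249458

r = 7/3; a_0 = 1; a_1 = -24/11; a_2 = 387/187; a_3 = -504/391; a_4 = 146637/249458
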